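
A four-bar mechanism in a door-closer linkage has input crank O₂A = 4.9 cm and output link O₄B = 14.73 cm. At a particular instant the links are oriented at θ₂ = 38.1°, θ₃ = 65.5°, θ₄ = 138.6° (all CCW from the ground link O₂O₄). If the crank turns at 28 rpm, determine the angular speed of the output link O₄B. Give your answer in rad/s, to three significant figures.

ω₂ = 2.932 rad/s (from 28 rpm).
Differentiating the loop-closure r₂e^{iθ₂}+r₃e^{iθ₃}=r₁+r₄e^{iθ₄} gives r₂ω₂e^{iθ₂}+r₃ω₃e^{iθ₃}=r₄ω₄e^{iθ₄}.
Eliminating the other unknown: ω₄ = r₂ω₂ sin(θ₂−θ₃) / [r₄ sin(θ₄−θ₃)].
Numerator sine = -0.46020; denominator sine = +0.95681.
Result = 0.049·2.932·(-0.46020) / (0.1473·(+0.95681)) = -0.46914 rad/s; magnitude 0.46914 rad/s.

0.469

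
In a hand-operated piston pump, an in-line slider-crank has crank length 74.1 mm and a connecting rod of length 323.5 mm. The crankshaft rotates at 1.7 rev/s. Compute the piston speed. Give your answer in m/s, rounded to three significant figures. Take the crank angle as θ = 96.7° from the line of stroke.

0.765

ω = 2π·1.7 = 10.68 rad/s
For an in-line slider-crank, x = r cosθ + √(L² − r² sin²θ), so v = −rω sinθ·[1 + r cosθ/√(L² − r² sin²θ)].
With r = 0.0741 m, L = 0.3235 m, θ = 96.7°: √(L² − r² sin²θ) = 0.31502 m.
v = −0.0741·10.68·0.99317·[1 + 0.0741·-0.11667/0.31502] = -0.76451 m/s.
|v| = 0.76451 m/s.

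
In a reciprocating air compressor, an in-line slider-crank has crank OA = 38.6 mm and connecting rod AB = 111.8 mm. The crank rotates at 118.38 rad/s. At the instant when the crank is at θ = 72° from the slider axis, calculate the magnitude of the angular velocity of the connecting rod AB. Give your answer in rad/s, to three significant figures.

13.4

ω = 118.4 rad/s
The rod makes angle φ with the slider axis where L sinφ = r sinθ; differentiating, L cosφ·φ̇ = r ω cosθ.
L cosφ = √(L² − r² sin²θ) = 0.1056 m.
|ω_rod| = r ω |cosθ| / √(L² − r² sin²θ) = 0.0386·118.4·0.30902/0.1056 = 13.372 rad/s.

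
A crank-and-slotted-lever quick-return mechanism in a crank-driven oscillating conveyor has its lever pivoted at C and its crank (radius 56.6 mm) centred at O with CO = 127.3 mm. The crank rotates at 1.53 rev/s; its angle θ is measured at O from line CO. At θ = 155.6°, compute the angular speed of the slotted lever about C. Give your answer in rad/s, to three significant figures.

5.14

ω = 9.613 rad/s (from 1.53 rev/s).
Crank pin A relative to C: A = (d + r cosθ, r sinθ); lever angle φ = atan2(r sinθ, d + r cosθ).
Differentiating tanφ: φ̇ = rω(d cosθ + r)/(d² + r² + 2dr cosθ).
d² + r² + 2dr cosθ = |CA|² = 0.00628557 m²;  d cosθ + r = -0.05933 m.
|ω_lever| = |0.0566·9.613·-0.05933| / 0.00628557 = 5.1359 rad/s.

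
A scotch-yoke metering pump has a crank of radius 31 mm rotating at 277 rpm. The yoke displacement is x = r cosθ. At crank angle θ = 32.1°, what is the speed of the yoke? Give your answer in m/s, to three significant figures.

0.478

ω = 29.01 rad/s (from 277 rpm).
x = r cosθ ⇒ ẋ = −rω sinθ.
|v| = rω|sinθ| = 0.031·29.01·|sin 32.1°| = 0.47785 m/s.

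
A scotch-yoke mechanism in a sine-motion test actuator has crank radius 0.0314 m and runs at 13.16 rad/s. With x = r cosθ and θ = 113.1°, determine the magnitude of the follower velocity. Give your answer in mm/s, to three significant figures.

ω = 13.16 rad/s
x = r cosθ ⇒ ẋ = −rω sinθ.
|v| = rω|sinθ| = 0.0314·13.16·|sin 113.1°| = 0.38009 m/s = 380.09 mm/s.

380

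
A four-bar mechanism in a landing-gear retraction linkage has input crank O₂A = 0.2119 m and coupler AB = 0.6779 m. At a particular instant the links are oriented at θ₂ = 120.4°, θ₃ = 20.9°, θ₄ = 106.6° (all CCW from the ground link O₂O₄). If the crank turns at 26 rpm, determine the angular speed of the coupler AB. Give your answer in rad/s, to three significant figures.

ω₂ = 2.723 rad/s (from 26 rpm).
Differentiating the loop-closure r₂e^{iθ₂}+r₃e^{iθ₃}=r₁+r₄e^{iθ₄} gives r₂ω₂e^{iθ₂}+r₃ω₃e^{iθ₃}=r₄ω₄e^{iθ₄}.
Eliminating the other unknown: ω₃ = r₂ω₂ sin(θ₄−θ₂) / [r₃ sin(θ₃−θ₄)].
Numerator sine = -0.23853; denominator sine = -0.99719.
Result = 0.2119·2.723·(-0.23853) / (0.6779·(-0.99719)) = +0.20358 rad/s; magnitude 0.20358 rad/s.

0.204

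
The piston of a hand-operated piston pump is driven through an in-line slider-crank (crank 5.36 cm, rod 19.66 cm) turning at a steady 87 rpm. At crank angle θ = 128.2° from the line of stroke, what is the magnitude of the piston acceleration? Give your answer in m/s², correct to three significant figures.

3.02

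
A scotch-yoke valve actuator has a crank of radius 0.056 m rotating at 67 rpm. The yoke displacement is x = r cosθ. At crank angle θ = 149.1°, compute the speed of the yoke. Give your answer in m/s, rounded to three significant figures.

ω = 7.016 rad/s (from 67 rpm).
x = r cosθ ⇒ ẋ = −rω sinθ.
|v| = rω|sinθ| = 0.056·7.016·|sin 149.1°| = 0.20177 m/s.

0.202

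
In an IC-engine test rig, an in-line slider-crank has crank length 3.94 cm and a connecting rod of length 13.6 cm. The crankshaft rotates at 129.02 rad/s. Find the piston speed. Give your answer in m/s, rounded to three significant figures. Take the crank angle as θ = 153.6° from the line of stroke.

1.67

ω = 129 rad/s
For an in-line slider-crank, x = r cosθ + √(L² − r² sin²θ), so v = −rω sinθ·[1 + r cosθ/√(L² − r² sin²θ)].
With r = 0.0394 m, L = 0.136 m, θ = 153.6°: √(L² − r² sin²θ) = 0.13487 m.
v = −0.0394·129·0.44464·[1 + 0.0394·-0.89571/0.13487] = -1.6688 m/s.
|v| = 1.6688 m/s.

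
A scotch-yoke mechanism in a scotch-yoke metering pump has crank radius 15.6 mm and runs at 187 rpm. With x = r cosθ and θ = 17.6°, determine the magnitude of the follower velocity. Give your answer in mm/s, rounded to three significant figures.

ω = 19.58 rad/s (from 187 rpm).
x = r cosθ ⇒ ẋ = −rω sinθ.
|v| = rω|sinθ| = 0.0156·19.58·|sin 17.6°| = 0.092371 m/s = 92.371 mm/s.

92.4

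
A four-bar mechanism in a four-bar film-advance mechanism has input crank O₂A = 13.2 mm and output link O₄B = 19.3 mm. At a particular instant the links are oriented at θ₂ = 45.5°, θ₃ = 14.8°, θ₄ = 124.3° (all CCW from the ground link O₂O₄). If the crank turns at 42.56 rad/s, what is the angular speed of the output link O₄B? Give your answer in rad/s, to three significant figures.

ω₂ = 42.56 rad/s
Differentiating the loop-closure r₂e^{iθ₂}+r₃e^{iθ₃}=r₁+r₄e^{iθ₄} gives r₂ω₂e^{iθ₂}+r₃ω₃e^{iθ₃}=r₄ω₄e^{iθ₄}.
Eliminating the other unknown: ω₄ = r₂ω₂ sin(θ₂−θ₃) / [r₄ sin(θ₄−θ₃)].
Numerator sine = +0.51054; denominator sine = +0.94264.
Result = 0.0132·42.56·(+0.51054) / (0.0193·(+0.94264)) = +15.765 rad/s; magnitude 15.765 rad/s.

15.8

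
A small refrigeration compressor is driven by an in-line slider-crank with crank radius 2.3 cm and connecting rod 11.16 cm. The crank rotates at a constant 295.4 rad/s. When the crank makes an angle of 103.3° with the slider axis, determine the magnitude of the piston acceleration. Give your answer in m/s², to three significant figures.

838

ω = 295.4 rad/s
x(θ) = r cosθ + √(L² − r² sin²θ); with ω constant, a = ω²·d²x/dθ².
d²x/dθ² = −r cosθ − r²(cos2θ)/√u − r⁴ sin²2θ/(4u^{3/2}),  u = L² − r² sin²θ = 0.0119536 m².
Substituting r = 0.023 m, L = 0.1116 m, θ = 103.3°: d²x/dθ² = +0.0096067 m.
a = ω²·d²x/dθ² = (295.4)²·(+0.0096067) = +838.3 m/s²;  |a| = 838.3 m/s².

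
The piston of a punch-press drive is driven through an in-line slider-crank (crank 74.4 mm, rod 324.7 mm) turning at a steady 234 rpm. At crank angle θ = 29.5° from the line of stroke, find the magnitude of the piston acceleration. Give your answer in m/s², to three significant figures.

44.3

ω = 2π·234/60 = 24.5 rad/s
x(θ) = r cosθ + √(L² − r² sin²θ); with ω constant, a = ω²·d²x/dθ².
d²x/dθ² = −r cosθ − r²(cos2θ)/√u − r⁴ sin²2θ/(4u^{3/2}),  u = L² − r² sin²θ = 0.104088 m².
Substituting r = 0.0744 m, L = 0.3247 m, θ = 29.5°: d²x/dθ² = -0.073759 m.
a = ω²·d²x/dθ² = (24.5)²·(-0.073759) = -44.29 m/s²;  |a| = 44.29 m/s².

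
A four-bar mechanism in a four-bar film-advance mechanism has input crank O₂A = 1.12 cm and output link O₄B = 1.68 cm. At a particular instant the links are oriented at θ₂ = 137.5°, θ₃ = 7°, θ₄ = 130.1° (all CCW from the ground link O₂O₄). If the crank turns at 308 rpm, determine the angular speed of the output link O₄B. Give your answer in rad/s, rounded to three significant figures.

19.5

ω₂ = 32.25 rad/s (from 308 rpm).
Differentiating the loop-closure r₂e^{iθ₂}+r₃e^{iθ₃}=r₁+r₄e^{iθ₄} gives r₂ω₂e^{iθ₂}+r₃ω₃e^{iθ₃}=r₄ω₄e^{iθ₄}.
Eliminating the other unknown: ω₄ = r₂ω₂ sin(θ₂−θ₃) / [r₄ sin(θ₄−θ₃)].
Numerator sine = +0.76041; denominator sine = +0.83772.
Result = 0.0112·32.25·(+0.76041) / (0.0168·(+0.83772)) = +19.518 rad/s; magnitude 19.518 rad/s.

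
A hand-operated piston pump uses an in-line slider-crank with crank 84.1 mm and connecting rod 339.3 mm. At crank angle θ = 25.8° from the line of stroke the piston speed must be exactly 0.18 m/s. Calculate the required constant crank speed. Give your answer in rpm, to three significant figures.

For an in-line slider-crank, |v_piston| = rω|sinθ|·[1 + r cosθ/√(L² − r² sin²θ)].
With r = 0.0841 m, L = 0.3393 m, θ = 25.8°: the bracketed kinematic factor |dx/dθ| = 0.044819 m.
ω = v/|dx/dθ| = 0.18/0.044819 = 4.0161 rad/s.
N = 60ω/(2π) = 38.351 rpm.

38.4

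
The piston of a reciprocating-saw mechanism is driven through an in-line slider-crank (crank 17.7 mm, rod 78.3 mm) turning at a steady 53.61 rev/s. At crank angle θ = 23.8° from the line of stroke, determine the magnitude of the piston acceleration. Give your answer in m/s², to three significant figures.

2150

ω = 2π·53.6 = 336.8 rad/s
x(θ) = r cosθ + √(L² − r² sin²θ); with ω constant, a = ω²·d²x/dθ².
d²x/dθ² = −r cosθ − r²(cos2θ)/√u − r⁴ sin²2θ/(4u^{3/2}),  u = L² − r² sin²θ = 0.00607987 m².
Substituting r = 0.0177 m, L = 0.0783 m, θ = 23.8°: d²x/dθ² = -0.018932 m.
a = ω²·d²x/dθ² = (336.8)²·(-0.018932) = -2148.1 m/s²;  |a| = 2148.1 m/s².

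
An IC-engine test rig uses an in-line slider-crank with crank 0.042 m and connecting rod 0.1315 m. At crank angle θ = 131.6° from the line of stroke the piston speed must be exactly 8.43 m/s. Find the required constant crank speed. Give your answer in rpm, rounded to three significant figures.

3280

For an in-line slider-crank, |v_piston| = rω|sinθ|·[1 + r cosθ/√(L² − r² sin²θ)].
With r = 0.042 m, L = 0.1315 m, θ = 131.6°: the bracketed kinematic factor |dx/dθ| = 0.024549 m.
ω = v/|dx/dθ| = 8.43/0.024549 = 343.4 rad/s.
N = 60ω/(2π) = 3279.2 rpm.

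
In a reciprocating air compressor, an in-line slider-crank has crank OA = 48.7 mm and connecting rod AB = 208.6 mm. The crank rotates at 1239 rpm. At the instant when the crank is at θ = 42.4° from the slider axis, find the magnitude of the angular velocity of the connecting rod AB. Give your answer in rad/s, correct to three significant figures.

ω = 129.7 rad/s (converted from 1239 rpm).
The rod makes angle φ with the slider axis where L sinφ = r sinθ; differentiating, L cosφ·φ̇ = r ω cosθ.
L cosφ = √(L² − r² sin²θ) = 0.206 m.
|ω_rod| = r ω |cosθ| / √(L² − r² sin²θ) = 0.0487·129.7·0.73846/0.206 = 22.651 rad/s.

22.7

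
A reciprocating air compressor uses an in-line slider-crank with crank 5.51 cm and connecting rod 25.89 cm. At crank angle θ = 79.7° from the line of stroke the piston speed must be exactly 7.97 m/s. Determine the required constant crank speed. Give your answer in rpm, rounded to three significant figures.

1350

For an in-line slider-crank, |v_piston| = rω|sinθ|·[1 + r cosθ/√(L² − r² sin²θ)].
With r = 0.0551 m, L = 0.2589 m, θ = 79.7°: the bracketed kinematic factor |dx/dθ| = 0.056322 m.
ω = v/|dx/dθ| = 7.97/0.056322 = 141.51 rad/s.
N = 60ω/(2π) = 1351.3 rpm.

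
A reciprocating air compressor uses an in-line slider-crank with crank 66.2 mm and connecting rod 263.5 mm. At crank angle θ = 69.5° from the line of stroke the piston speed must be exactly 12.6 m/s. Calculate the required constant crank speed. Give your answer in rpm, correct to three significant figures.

For an in-line slider-crank, |v_piston| = rω|sinθ|·[1 + r cosθ/√(L² − r² sin²θ)].
With r = 0.0662 m, L = 0.2635 m, θ = 69.5°: the bracketed kinematic factor |dx/dθ| = 0.067621 m.
ω = v/|dx/dθ| = 12.6/0.067621 = 186.33 rad/s.
N = 60ω/(2π) = 1779.3 rpm.

1780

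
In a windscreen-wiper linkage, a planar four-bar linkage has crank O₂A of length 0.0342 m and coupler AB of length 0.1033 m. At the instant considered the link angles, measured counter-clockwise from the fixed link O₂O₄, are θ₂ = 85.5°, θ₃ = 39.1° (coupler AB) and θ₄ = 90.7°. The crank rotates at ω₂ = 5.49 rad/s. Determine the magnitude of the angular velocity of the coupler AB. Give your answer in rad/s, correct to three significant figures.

ω₂ = 5.49 rad/s
Differentiating the loop-closure r₂e^{iθ₂}+r₃e^{iθ₃}=r₁+r₄e^{iθ₄} gives r₂ω₂e^{iθ₂}+r₃ω₃e^{iθ₃}=r₄ω₄e^{iθ₄}.
Eliminating the other unknown: ω₃ = r₂ω₂ sin(θ₄−θ₂) / [r₃ sin(θ₃−θ₄)].
Numerator sine = +0.09063; denominator sine = -0.78369.
Result = 0.0342·5.49·(+0.09063) / (0.1033·(-0.78369)) = -0.2102 rad/s; magnitude 0.2102 rad/s.

0.210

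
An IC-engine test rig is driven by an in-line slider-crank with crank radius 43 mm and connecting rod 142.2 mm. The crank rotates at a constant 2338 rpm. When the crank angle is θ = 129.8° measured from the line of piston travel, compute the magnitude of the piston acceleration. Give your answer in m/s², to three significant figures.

1780

ω = 2π·2338/60 = 244.8 rad/s
x(θ) = r cosθ + √(L² − r² sin²θ); with ω constant, a = ω²·d²x/dθ².
d²x/dθ² = −r cosθ − r²(cos2θ)/√u − r⁴ sin²2θ/(4u^{3/2}),  u = L² − r² sin²θ = 0.0191295 m².
Substituting r = 0.043 m, L = 0.1422 m, θ = 129.8°: d²x/dθ² = +0.029625 m.
a = ω²·d²x/dθ² = (244.8)²·(+0.029625) = +1775.9 m/s²;  |a| = 1775.9 m/s².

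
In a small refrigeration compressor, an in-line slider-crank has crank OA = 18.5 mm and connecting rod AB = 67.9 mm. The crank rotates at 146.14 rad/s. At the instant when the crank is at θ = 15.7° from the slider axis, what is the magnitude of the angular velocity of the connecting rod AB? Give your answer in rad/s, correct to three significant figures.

38.4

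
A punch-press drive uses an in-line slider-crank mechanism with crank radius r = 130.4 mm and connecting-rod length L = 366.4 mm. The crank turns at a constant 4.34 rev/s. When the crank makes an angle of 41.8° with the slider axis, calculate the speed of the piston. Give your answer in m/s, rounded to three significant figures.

3.02

ω = 2π·4.34 = 27.27 rad/s
For an in-line slider-crank, x = r cosθ + √(L² − r² sin²θ), so v = −rω sinθ·[1 + r cosθ/√(L² − r² sin²θ)].
With r = 0.1304 m, L = 0.3664 m, θ = 41.8°: √(L² − r² sin²θ) = 0.35594 m.
v = −0.1304·27.27·0.66653·[1 + 0.1304·0.74548/0.35594] = -3.0174 m/s.
|v| = 3.0174 m/s.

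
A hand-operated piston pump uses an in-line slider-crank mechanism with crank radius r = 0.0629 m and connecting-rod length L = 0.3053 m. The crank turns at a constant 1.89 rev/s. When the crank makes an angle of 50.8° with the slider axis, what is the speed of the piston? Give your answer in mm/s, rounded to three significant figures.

655

ω = 2π·1.89 = 11.88 rad/s
For an in-line slider-crank, x = r cosθ + √(L² − r² sin²θ), so v = −rω sinθ·[1 + r cosθ/√(L² − r² sin²θ)].
With r = 0.0629 m, L = 0.3053 m, θ = 50.8°: √(L² − r² sin²θ) = 0.30138 m.
v = −0.0629·11.88·0.77494·[1 + 0.0629·0.63203/0.30138] = -0.6552 m/s.
|v| = 0.6552 m/s = 655.2 mm/s.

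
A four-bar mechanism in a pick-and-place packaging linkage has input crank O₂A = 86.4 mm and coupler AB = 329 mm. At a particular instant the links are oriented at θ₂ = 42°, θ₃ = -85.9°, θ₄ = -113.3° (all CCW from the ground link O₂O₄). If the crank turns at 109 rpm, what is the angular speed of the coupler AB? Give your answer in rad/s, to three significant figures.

ω₂ = 11.41 rad/s (from 109 rpm).
Differentiating the loop-closure r₂e^{iθ₂}+r₃e^{iθ₃}=r₁+r₄e^{iθ₄} gives r₂ω₂e^{iθ₂}+r₃ω₃e^{iθ₃}=r₄ω₄e^{iθ₄}.
Eliminating the other unknown: ω₃ = r₂ω₂ sin(θ₄−θ₂) / [r₃ sin(θ₃−θ₄)].
Numerator sine = -0.41787; denominator sine = +0.46020.
Result = 0.0864·11.41·(-0.41787) / (0.329·(+0.46020)) = -2.7219 rad/s; magnitude 2.7219 rad/s.

2.72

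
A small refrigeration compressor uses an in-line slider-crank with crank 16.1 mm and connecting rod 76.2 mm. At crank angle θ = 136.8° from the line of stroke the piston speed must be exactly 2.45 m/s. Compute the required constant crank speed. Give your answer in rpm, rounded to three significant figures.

2510

For an in-line slider-crank, |v_piston| = rω|sinθ|·[1 + r cosθ/√(L² − r² sin²θ)].
With r = 0.0161 m, L = 0.0762 m, θ = 136.8°: the bracketed kinematic factor |dx/dθ| = 0.0093057 m.
ω = v/|dx/dθ| = 2.45/0.0093057 = 263.28 rad/s.
N = 60ω/(2π) = 2514.1 rpm.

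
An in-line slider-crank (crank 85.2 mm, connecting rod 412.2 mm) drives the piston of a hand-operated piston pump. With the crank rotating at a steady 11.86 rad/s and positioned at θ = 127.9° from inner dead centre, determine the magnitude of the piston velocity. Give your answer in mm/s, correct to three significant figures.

695

ω = 11.86 rad/s
For an in-line slider-crank, x = r cosθ + √(L² − r² sin²θ), so v = −rω sinθ·[1 + r cosθ/√(L² − r² sin²θ)].
With r = 0.0852 m, L = 0.4122 m, θ = 127.9°: √(L² − r² sin²θ) = 0.40668 m.
v = −0.0852·11.86·0.78908·[1 + 0.0852·-0.61429/0.40668] = -0.69473 m/s.
|v| = 0.69473 m/s = 694.73 mm/s.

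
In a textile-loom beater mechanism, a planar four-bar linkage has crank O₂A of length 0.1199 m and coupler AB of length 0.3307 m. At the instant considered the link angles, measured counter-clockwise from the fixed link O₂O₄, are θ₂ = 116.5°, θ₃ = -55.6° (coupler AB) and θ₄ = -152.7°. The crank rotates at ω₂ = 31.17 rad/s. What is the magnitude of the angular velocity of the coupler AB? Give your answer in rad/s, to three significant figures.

11.4

ω₂ = 31.17 rad/s
Differentiating the loop-closure r₂e^{iθ₂}+r₃e^{iθ₃}=r₁+r₄e^{iθ₄} gives r₂ω₂e^{iθ₂}+r₃ω₃e^{iθ₃}=r₄ω₄e^{iθ₄}.
Eliminating the other unknown: ω₃ = r₂ω₂ sin(θ₄−θ₂) / [r₃ sin(θ₃−θ₄)].
Numerator sine = +0.99990; denominator sine = +0.99233.
Result = 0.1199·31.17·(+0.99990) / (0.3307·(+0.99233)) = +11.387 rad/s; magnitude 11.387 rad/s.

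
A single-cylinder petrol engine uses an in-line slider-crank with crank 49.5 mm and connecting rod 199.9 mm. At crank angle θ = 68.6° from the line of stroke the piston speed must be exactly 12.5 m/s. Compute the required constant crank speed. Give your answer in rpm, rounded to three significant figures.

2370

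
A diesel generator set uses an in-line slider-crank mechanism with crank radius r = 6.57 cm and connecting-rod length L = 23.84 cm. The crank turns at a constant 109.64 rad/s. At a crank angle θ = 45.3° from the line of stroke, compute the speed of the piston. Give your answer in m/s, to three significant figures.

6.13

ω = 109.6 rad/s
For an in-line slider-crank, x = r cosθ + √(L² − r² sin²θ), so v = −rω sinθ·[1 + r cosθ/√(L² − r² sin²θ)].
With r = 0.0657 m, L = 0.2384 m, θ = 45.3°: √(L² − r² sin²θ) = 0.23378 m.
v = −0.0657·109.6·0.71080·[1 + 0.0657·0.70339/0.23378] = -6.1323 m/s.
|v| = 6.1323 m/s.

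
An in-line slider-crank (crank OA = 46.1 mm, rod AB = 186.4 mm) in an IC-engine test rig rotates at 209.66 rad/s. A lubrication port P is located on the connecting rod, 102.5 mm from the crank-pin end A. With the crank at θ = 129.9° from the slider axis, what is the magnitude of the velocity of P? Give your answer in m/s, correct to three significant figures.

ω = 209.7 rad/s.  Crank-pin speed |V_A| = rω = 9.6653 m/s, perpendicular to OA.
Rod angle: sinφ = −(r/L) sinθ ⇒ φ = -10.937°; ω_rod = −rω cosθ/√(L²−r²sin²θ) = +33.876 rad/s.
V_P = V_A + ω_rod × AP, with AP = 0.1025 m along the rod.
Components: V_Px = −rω sinθ − a·ω_rod·sinφ = -6.7561 m/s;  V_Py = rω cosθ + a·ω_rod·cosφ = -2.7906 m/s.
|V_P| = √(V_Px² + V_Py²) = 7.3097 m/s.

7.31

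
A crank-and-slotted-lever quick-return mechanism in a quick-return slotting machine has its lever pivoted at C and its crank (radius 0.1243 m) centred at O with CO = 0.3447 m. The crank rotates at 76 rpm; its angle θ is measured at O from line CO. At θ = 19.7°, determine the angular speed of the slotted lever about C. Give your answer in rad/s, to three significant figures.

2.07

ω = 7.959 rad/s (from 76 rpm).
Crank pin A relative to C: A = (d + r cosθ, r sinθ); lever angle φ = atan2(r sinθ, d + r cosθ).
Differentiating tanφ: φ̇ = rω(d cosθ + r)/(d² + r² + 2dr cosθ).
d² + r² + 2dr cosθ = |CA|² = 0.214945 m²;  d cosθ + r = +0.44882 m.
|ω_lever| = |0.1243·7.959·+0.44882| / 0.214945 = 2.0657 rad/s.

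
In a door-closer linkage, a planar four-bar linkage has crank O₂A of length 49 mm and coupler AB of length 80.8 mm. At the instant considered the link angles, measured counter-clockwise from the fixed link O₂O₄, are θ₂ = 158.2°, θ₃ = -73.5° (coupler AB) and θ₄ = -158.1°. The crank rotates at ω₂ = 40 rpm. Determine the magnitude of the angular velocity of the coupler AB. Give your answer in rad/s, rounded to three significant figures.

1.76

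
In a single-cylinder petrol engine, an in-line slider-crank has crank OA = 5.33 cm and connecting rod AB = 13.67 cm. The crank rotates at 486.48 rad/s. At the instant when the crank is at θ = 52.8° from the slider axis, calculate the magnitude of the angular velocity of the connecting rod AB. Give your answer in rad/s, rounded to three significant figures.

ω = 486.5 rad/s
The rod makes angle φ with the slider axis where L sinφ = r sinθ; differentiating, L cosφ·φ̇ = r ω cosθ.
L cosφ = √(L² − r² sin²θ) = 0.12994 m.
|ω_rod| = r ω |cosθ| / √(L² − r² sin²θ) = 0.0533·486.5·0.60460/0.12994 = 120.65 rad/s.

121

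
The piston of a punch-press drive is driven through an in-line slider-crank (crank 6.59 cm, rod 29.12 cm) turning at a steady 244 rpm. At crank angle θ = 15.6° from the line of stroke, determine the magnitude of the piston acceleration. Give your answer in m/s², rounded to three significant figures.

49.8

ω = 2π·244/60 = 25.55 rad/s
x(θ) = r cosθ + √(L² − r² sin²θ); with ω constant, a = ω²·d²x/dθ².
d²x/dθ² = −r cosθ − r²(cos2θ)/√u − r⁴ sin²2θ/(4u^{3/2}),  u = L² − r² sin²θ = 0.0844834 m².
Substituting r = 0.0659 m, L = 0.2912 m, θ = 15.6°: d²x/dθ² = -0.076304 m.
a = ω²·d²x/dθ² = (25.55)²·(-0.076304) = -49.818 m/s²;  |a| = 49.818 m/s².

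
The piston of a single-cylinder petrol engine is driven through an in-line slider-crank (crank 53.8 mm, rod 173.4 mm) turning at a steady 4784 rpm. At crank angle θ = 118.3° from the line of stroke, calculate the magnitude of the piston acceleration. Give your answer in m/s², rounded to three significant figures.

8720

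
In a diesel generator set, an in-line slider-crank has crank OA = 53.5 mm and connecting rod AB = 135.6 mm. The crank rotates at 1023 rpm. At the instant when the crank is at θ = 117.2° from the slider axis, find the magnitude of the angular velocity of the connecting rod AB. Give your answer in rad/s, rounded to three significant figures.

20.6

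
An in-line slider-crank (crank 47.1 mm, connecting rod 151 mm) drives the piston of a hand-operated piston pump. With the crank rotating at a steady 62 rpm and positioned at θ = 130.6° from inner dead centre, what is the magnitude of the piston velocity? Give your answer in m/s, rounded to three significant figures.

0.184

ω = 2π·62/60 = 6.493 rad/s
For an in-line slider-crank, x = r cosθ + √(L² − r² sin²θ), so v = −rω sinθ·[1 + r cosθ/√(L² − r² sin²θ)].
With r = 0.0471 m, L = 0.151 m, θ = 130.6°: √(L² − r² sin²θ) = 0.1467 m.
v = −0.0471·6.493·0.75927·[1 + 0.0471·-0.65077/0.1467] = -0.18368 m/s.
|v| = 0.18368 m/s.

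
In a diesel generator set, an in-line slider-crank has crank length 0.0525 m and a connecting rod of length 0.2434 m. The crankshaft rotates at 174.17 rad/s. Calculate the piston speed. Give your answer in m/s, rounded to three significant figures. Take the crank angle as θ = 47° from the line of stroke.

7.68

ω = 174.2 rad/s
For an in-line slider-crank, x = r cosθ + √(L² − r² sin²θ), so v = −rω sinθ·[1 + r cosθ/√(L² − r² sin²θ)].
With r = 0.0525 m, L = 0.2434 m, θ = 47°: √(L² − r² sin²θ) = 0.24035 m.
v = −0.0525·174.2·0.73135·[1 + 0.0525·0.68200/0.24035] = -7.6837 m/s.
|v| = 7.6837 m/s.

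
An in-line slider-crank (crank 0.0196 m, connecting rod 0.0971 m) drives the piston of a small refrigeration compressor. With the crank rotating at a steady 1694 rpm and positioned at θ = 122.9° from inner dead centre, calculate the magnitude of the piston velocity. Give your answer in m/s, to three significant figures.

ω = 2π·1694/60 = 177.4 rad/s
For an in-line slider-crank, x = r cosθ + √(L² − r² sin²θ), so v = −rω sinθ·[1 + r cosθ/√(L² − r² sin²θ)].
With r = 0.0196 m, L = 0.0971 m, θ = 122.9°: √(L² − r² sin²θ) = 0.095695 m.
v = −0.0196·177.4·0.83962·[1 + 0.0196·-0.54317/0.095695] = -2.5945 m/s.
|v| = 2.5945 m/s.

2.59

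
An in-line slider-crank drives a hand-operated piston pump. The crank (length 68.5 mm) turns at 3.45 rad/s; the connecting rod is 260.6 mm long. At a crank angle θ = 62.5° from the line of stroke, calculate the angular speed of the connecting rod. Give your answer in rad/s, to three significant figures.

0.431

ω = 3.45 rad/s
The rod makes angle φ with the slider axis where L sinφ = r sinθ; differentiating, L cosφ·φ̇ = r ω cosθ.
L cosφ = √(L² − r² sin²θ) = 0.25342 m.
|ω_rod| = r ω |cosθ| / √(L² − r² sin²θ) = 0.0685·3.45·0.46175/0.25342 = 0.4306 rad/s.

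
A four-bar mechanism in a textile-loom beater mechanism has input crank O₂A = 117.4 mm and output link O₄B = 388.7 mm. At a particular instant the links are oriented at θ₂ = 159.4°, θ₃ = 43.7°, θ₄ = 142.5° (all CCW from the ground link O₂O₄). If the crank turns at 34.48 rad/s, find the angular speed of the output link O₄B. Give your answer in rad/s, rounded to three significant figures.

ω₂ = 34.48 rad/s
Differentiating the loop-closure r₂e^{iθ₂}+r₃e^{iθ₃}=r₁+r₄e^{iθ₄} gives r₂ω₂e^{iθ₂}+r₃ω₃e^{iθ₃}=r₄ω₄e^{iθ₄}.
Eliminating the other unknown: ω₄ = r₂ω₂ sin(θ₂−θ₃) / [r₄ sin(θ₄−θ₃)].
Numerator sine = +0.90108; denominator sine = +0.98823.
Result = 0.1174·34.48·(+0.90108) / (0.3887·(+0.98823)) = +9.4957 rad/s; magnitude 9.4957 rad/s.

9.50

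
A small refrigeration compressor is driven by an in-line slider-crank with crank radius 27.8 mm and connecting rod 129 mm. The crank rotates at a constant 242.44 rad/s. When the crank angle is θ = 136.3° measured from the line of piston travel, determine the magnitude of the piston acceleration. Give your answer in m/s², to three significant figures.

ω = 242.4 rad/s
x(θ) = r cosθ + √(L² − r² sin²θ); with ω constant, a = ω²·d²x/dθ².
d²x/dθ² = −r cosθ − r²(cos2θ)/√u − r⁴ sin²2θ/(4u^{3/2}),  u = L² − r² sin²θ = 0.0162721 m².
Substituting r = 0.0278 m, L = 0.129 m, θ = 136.3°: d²x/dθ² = +0.019752 m.
a = ω²·d²x/dθ² = (242.4)²·(+0.019752) = +1161 m/s²;  |a| = 1161 m/s².

1160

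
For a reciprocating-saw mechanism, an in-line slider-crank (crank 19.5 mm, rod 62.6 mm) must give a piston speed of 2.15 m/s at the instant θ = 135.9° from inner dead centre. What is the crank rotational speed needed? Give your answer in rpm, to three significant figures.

1960

For an in-line slider-crank, |v_piston| = rω|sinθ|·[1 + r cosθ/√(L² − r² sin²θ)].
With r = 0.0195 m, L = 0.0626 m, θ = 135.9°: the bracketed kinematic factor |dx/dθ| = 0.010461 m.
ω = v/|dx/dθ| = 2.15/0.010461 = 205.53 rad/s.
N = 60ω/(2π) = 1962.7 rpm.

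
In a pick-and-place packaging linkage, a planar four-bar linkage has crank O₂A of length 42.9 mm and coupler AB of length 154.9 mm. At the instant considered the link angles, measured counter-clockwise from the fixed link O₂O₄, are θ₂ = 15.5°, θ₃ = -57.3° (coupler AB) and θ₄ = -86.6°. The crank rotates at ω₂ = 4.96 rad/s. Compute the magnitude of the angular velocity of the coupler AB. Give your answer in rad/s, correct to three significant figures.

ω₂ = 4.96 rad/s
Differentiating the loop-closure r₂e^{iθ₂}+r₃e^{iθ₃}=r₁+r₄e^{iθ₄} gives r₂ω₂e^{iθ₂}+r₃ω₃e^{iθ₃}=r₄ω₄e^{iθ₄}.
Eliminating the other unknown: ω₃ = r₂ω₂ sin(θ₄−θ₂) / [r₃ sin(θ₃−θ₄)].
Numerator sine = -0.97778; denominator sine = +0.48938.
Result = 0.0429·4.96·(-0.97778) / (0.1549·(+0.48938)) = -2.7446 rad/s; magnitude 2.7446 rad/s.

2.74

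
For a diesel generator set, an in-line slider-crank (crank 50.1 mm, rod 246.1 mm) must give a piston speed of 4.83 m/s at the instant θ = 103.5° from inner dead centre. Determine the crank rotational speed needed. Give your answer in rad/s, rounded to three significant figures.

For an in-line slider-crank, |v_piston| = rω|sinθ|·[1 + r cosθ/√(L² − r² sin²θ)].
With r = 0.0501 m, L = 0.2461 m, θ = 103.5°: the bracketed kinematic factor |dx/dθ| = 0.046354 m.
ω = v/|dx/dθ| = 4.83/0.046354 = 104.2 rad/s.

104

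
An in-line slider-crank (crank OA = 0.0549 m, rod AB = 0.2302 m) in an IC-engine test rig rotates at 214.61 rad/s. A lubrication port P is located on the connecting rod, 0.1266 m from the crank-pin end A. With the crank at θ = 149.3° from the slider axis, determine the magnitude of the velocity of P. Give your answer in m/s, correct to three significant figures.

7.02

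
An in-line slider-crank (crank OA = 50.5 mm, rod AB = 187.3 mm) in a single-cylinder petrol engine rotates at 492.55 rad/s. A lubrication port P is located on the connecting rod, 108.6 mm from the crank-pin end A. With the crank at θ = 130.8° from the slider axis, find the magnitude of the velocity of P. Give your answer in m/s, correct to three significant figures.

18.2

ω = 492.6 rad/s.  Crank-pin speed |V_A| = rω = 24.874 m/s, perpendicular to OA.
Rod angle: sinφ = −(r/L) sinθ ⇒ φ = -11.777°; ω_rod = −rω cosθ/√(L²−r²sin²θ) = +88.641 rad/s.
V_P = V_A + ω_rod × AP, with AP = 0.1086 m along the rod.
Components: V_Px = −rω sinθ − a·ω_rod·sinφ = -16.865 m/s;  V_Py = rω cosθ + a·ω_rod·cosφ = -6.8292 m/s.
|V_P| = √(V_Px² + V_Py²) = 18.195 m/s.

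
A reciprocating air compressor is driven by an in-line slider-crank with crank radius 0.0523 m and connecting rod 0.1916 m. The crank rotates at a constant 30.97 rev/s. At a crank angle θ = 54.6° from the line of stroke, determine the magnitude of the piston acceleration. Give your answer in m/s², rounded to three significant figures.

ω = 2π·31 = 194.6 rad/s
x(θ) = r cosθ + √(L² − r² sin²θ); with ω constant, a = ω²·d²x/dθ².
d²x/dθ² = −r cosθ − r²(cos2θ)/√u − r⁴ sin²2θ/(4u^{3/2}),  u = L² − r² sin²θ = 0.0348931 m².
Substituting r = 0.0523 m, L = 0.1916 m, θ = 54.6°: d²x/dθ² = -0.025737 m.
a = ω²·d²x/dθ² = (194.6)²·(-0.025737) = -974.53 m/s²;  |a| = 974.53 m/s².

975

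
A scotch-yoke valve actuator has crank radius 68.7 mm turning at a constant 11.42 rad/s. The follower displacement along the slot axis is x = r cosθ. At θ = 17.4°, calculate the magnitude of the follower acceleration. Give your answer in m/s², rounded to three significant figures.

ω = 11.42 rad/s
x = r cosθ ⇒ ẍ = −rω² cosθ (ω constant).
|a| = rω²|cosθ| = 0.0687·(11.42)²·|cos 17.4°| = 8.5496 m/s².

8.55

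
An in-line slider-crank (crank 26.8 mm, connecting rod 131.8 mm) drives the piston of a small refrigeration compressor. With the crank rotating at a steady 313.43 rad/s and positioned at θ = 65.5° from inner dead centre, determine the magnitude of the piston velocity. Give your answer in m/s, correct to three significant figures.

ω = 313.4 rad/s
For an in-line slider-crank, x = r cosθ + √(L² − r² sin²θ), so v = −rω sinθ·[1 + r cosθ/√(L² − r² sin²θ)].
With r = 0.0268 m, L = 0.1318 m, θ = 65.5°: √(L² − r² sin²θ) = 0.12952 m.
v = −0.0268·313.4·0.90996·[1 + 0.0268·0.41469/0.12952] = -8.2995 m/s.
|v| = 8.2995 m/s.

8.30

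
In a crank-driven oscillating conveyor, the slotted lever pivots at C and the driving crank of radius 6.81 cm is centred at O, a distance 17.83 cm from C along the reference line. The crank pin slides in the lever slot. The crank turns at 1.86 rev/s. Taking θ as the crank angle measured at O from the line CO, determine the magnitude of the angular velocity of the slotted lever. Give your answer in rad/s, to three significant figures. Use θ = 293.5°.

2.40

ω = 11.69 rad/s (from 1.86 rev/s).
Crank pin A relative to C: A = (d + r cosθ, r sinθ); lever angle φ = atan2(r sinθ, d + r cosθ).
Differentiating tanφ: φ̇ = rω(d cosθ + r)/(d² + r² + 2dr cosθ).
d² + r² + 2dr cosθ = |CA|² = 0.0461119 m²;  d cosθ + r = +0.1392 m.
|ω_lever| = |0.0681·11.69·+0.1392| / 0.0461119 = 2.4025 rad/s.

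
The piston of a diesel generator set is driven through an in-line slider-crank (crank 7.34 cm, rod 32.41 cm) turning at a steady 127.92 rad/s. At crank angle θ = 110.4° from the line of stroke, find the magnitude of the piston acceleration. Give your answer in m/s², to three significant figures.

628

ω = 127.9 rad/s
x(θ) = r cosθ + √(L² − r² sin²θ); with ω constant, a = ω²·d²x/dθ².
d²x/dθ² = −r cosθ − r²(cos2θ)/√u − r⁴ sin²2θ/(4u^{3/2}),  u = L² − r² sin²θ = 0.100308 m².
Substituting r = 0.0734 m, L = 0.3241 m, θ = 110.4°: d²x/dθ² = +0.038365 m.
a = ω²·d²x/dθ² = (127.9)²·(+0.038365) = +627.78 m/s²;  |a| = 627.78 m/s².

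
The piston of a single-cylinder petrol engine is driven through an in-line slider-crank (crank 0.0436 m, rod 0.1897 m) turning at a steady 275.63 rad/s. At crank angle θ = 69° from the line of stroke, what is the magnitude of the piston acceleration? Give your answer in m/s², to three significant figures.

ω = 275.6 rad/s
x(θ) = r cosθ + √(L² − r² sin²θ); with ω constant, a = ω²·d²x/dθ².
d²x/dθ² = −r cosθ − r²(cos2θ)/√u − r⁴ sin²2θ/(4u^{3/2}),  u = L² − r² sin²θ = 0.0343293 m².
Substituting r = 0.0436 m, L = 0.1897 m, θ = 69°: d²x/dθ² = -0.0080639 m.
a = ω²·d²x/dθ² = (275.6)²·(-0.0080639) = -612.63 m/s²;  |a| = 612.63 m/s².

613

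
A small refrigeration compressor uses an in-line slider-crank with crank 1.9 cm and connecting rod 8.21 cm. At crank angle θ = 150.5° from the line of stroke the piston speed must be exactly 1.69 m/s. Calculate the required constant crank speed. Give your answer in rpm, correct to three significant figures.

2160

For an in-line slider-crank, |v_piston| = rω|sinθ|·[1 + r cosθ/√(L² − r² sin²θ)].
With r = 0.019 m, L = 0.0821 m, θ = 150.5°: the bracketed kinematic factor |dx/dθ| = 0.0074592 m.
ω = v/|dx/dθ| = 1.69/0.0074592 = 226.57 rad/s.
N = 60ω/(2π) = 2163.6 rpm.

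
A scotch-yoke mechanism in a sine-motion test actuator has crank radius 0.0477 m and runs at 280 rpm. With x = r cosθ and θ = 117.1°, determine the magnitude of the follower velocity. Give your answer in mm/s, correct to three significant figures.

1250

ω = 29.32 rad/s (from 280 rpm).
x = r cosθ ⇒ ẋ = −rω sinθ.
|v| = rω|sinθ| = 0.0477·29.32·|sin 117.1°| = 1.2451 m/s = 1245.1 mm/s.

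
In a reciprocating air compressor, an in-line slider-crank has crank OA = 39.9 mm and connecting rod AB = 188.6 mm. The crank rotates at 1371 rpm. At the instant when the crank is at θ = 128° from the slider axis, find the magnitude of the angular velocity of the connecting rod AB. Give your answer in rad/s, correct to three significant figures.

ω = 143.6 rad/s (converted from 1371 rpm).
The rod makes angle φ with the slider axis where L sinφ = r sinθ; differentiating, L cosφ·φ̇ = r ω cosθ.
L cosφ = √(L² − r² sin²θ) = 0.18596 m.
|ω_rod| = r ω |cosθ| / √(L² − r² sin²θ) = 0.0399·143.6·0.61566/0.18596 = 18.965 rad/s.

19.0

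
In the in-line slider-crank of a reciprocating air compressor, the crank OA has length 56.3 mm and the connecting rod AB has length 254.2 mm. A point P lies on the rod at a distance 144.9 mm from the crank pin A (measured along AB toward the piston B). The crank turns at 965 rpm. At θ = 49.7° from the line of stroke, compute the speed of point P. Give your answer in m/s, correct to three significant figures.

ω = 101.1 rad/s.  Crank-pin speed |V_A| = rω = 5.6894 m/s, perpendicular to OA.
Rod angle: sinφ = −(r/L) sinθ ⇒ φ = -9.725°; ω_rod = −rω cosθ/√(L²−r²sin²θ) = -14.687 rad/s.
V_P = V_A + ω_rod × AP, with AP = 0.1449 m along the rod.
Components: V_Px = −rω sinθ − a·ω_rod·sinφ = -4.6986 m/s;  V_Py = rω cosθ + a·ω_rod·cosφ = +1.5822 m/s.
|V_P| = √(V_Px² + V_Py²) = 4.9578 m/s.

4.96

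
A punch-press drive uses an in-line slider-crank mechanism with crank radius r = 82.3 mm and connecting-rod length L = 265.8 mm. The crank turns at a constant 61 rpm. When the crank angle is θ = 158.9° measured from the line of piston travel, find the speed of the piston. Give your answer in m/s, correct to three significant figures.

ω = 2π·61/60 = 6.388 rad/s
For an in-line slider-crank, x = r cosθ + √(L² − r² sin²θ), so v = −rω sinθ·[1 + r cosθ/√(L² − r² sin²θ)].
With r = 0.0823 m, L = 0.2658 m, θ = 158.9°: √(L² − r² sin²θ) = 0.26414 m.
v = −0.0823·6.388·0.36000·[1 + 0.0823·-0.93295/0.26414] = -0.13424 m/s.
|v| = 0.13424 m/s.

0.134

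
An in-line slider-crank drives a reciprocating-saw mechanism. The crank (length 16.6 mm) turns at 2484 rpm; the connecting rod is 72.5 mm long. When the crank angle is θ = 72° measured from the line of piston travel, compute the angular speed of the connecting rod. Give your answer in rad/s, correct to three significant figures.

ω = 260.1 rad/s (converted from 2484 rpm).
The rod makes angle φ with the slider axis where L sinφ = r sinθ; differentiating, L cosφ·φ̇ = r ω cosθ.
L cosφ = √(L² − r² sin²θ) = 0.07076 m.
|ω_rod| = r ω |cosθ| / √(L² − r² sin²θ) = 0.0166·260.1·0.30902/0.07076 = 18.857 rad/s.

18.9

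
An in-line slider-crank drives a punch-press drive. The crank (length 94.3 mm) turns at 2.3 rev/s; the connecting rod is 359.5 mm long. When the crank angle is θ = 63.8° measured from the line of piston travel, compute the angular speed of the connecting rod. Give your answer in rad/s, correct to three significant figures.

ω = 14.45 rad/s (converted from 2.3 rev/s).
The rod makes angle φ with the slider axis where L sinφ = r sinθ; differentiating, L cosφ·φ̇ = r ω cosθ.
L cosφ = √(L² − r² sin²θ) = 0.3494 m.
|ω_rod| = r ω |cosθ| / √(L² − r² sin²θ) = 0.0943·14.45·0.44151/0.3494 = 1.722 rad/s.

1.72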